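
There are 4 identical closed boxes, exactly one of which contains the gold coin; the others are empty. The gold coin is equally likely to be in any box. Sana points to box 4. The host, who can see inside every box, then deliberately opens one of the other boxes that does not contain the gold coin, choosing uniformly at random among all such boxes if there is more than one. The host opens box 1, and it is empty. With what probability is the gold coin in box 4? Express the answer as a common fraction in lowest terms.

1/4

Consider each possible location of the gold coin in turn.
If it is in box 1 (prior 1/4): the host opened box 1, so this case is ruled out; weight (1/4)·0 = 0.
If it is in either of boxes 2 and 3 (prior 1/4 each): the host has 2 equally likely choices, so probability 1/2; weight (1/4)·(1/2) = 1/8 each.
If it is in box 4 (prior 1/4): the host has 3 equally likely choices, so probability 1/3; weight (1/4)·(1/3) = 1/12.
The weights sum to 1/3.
So P(the gold coin in box 4 | the host opened box 1) = (1/12) / (1/3) = 1/4.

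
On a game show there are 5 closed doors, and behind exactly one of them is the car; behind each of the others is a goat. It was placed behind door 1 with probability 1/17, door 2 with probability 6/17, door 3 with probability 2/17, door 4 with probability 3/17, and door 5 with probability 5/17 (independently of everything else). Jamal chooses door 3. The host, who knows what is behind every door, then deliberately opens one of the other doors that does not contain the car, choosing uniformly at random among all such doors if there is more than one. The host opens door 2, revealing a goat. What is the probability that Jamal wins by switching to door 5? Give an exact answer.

Condition on the true location of the car.
If it is behind door 1 (prior 1/17): the host has 3 equally likely choices, so probability 1/3; weight (1/17)·(1/3) = 1/51.
If it is behind door 2 (prior 6/17): the host opened door 2, so this case is ruled out; weight (6/17)·0 = 0.
If it is behind door 3 (prior 2/17): the host has 4 equally likely choices, so probability 1/4; weight (2/17)·(1/4) = 1/34.
If it is behind door 4 (prior 3/17): the host has 3 equally likely choices, so probability 1/3; weight (3/17)·(1/3) = 1/17.
If it is behind door 5 (prior 5/17): the host has 3 equally likely choices, so probability 1/3; weight (5/17)·(1/3) = 5/51.
The weights sum to 7/34.
So P(the car behind door 5 | the host opened door 2) = (5/51) / (7/34) = 10/21.

10/21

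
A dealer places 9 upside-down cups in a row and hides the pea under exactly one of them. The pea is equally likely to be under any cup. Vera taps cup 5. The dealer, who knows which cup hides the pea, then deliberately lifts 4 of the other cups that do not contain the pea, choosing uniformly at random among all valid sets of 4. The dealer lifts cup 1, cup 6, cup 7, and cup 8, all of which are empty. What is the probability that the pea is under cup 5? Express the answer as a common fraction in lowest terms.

1/9

Apply Bayes' rule, conditioning on where the pea actually is.
If it is under any of cups 1, 6, 7, and 8 (prior 1/9 each): that cup was opened and seen not to hold the prize — ruled out; weight (1/9)·0 = 0 each.
If it is under any of cups 2, 3, 4, and 9 (prior 1/9 each): the dealer has 35 equally likely choices, so probability 1/35; weight (1/9)·(1/35) = 1/315 each.
If it is under cup 5 (prior 1/9): the dealer has 70 equally likely choices, so probability 1/70; weight (1/9)·(1/70) = 1/630.
The weights sum to 1/70.
So P(the pea under cup 5 | the dealer opened cup 1, cup 6, cup 7, and cup 8) = (1/630) / (1/70) = 1/9.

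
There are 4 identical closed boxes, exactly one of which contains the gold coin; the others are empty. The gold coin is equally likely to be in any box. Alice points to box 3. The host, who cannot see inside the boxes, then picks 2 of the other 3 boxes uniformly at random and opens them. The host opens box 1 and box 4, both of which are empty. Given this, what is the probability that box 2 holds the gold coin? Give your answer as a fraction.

1/2

Because the host chose which boxes to open without knowing where the gold coin is, the choice is independent of the prize location. Learning that none of the 2 opened boxes holds the gold coin simply rules out those 2 locations and leaves the remaining 2 boxes still equally likely by symmetry.
So P(the gold coin in box 2) = 1/2.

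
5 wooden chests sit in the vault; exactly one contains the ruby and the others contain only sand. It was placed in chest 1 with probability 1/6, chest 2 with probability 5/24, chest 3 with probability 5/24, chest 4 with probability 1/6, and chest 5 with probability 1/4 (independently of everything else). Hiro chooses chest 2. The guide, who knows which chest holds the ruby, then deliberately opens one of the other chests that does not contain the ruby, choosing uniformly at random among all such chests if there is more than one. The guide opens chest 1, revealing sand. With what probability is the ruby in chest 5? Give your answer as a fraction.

Consider each possible location of the ruby in turn.
If it is in chest 1 (prior 1/6): the guide opened chest 1, so this case is ruled out; weight (1/6)·0 = 0.
If it is in chest 2 (prior 5/24): the guide has 4 equally likely choices, so probability 1/4; weight (5/24)·(1/4) = 5/96.
If it is in chest 3 (prior 5/24): the guide has 3 equally likely choices, so probability 1/3; weight (5/24)·(1/3) = 5/72.
If it is in chest 4 (prior 1/6): the guide has 3 equally likely choices, so probability 1/3; weight (1/6)·(1/3) = 1/18.
If it is in chest 5 (prior 1/4): the guide has 3 equally likely choices, so probability 1/3; weight (1/4)·(1/3) = 1/12.
The weights sum to 25/96.
So P(the ruby in chest 5 | the guide opened chest 1) = (1/12) / (25/96) = 8/25.

8/25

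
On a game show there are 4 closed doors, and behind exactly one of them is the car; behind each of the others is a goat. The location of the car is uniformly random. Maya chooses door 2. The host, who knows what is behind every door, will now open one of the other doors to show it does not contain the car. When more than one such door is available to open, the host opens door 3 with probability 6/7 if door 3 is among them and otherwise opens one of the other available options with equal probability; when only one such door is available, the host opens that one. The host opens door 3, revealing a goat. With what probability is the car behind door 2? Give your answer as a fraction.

1/3

Consider each possible location of the car in turn.
If it is behind any of doors 1, 2, and 4 (prior 1/4 each): door 3 is available, opened with probability 6/7; weight (1/4)·(6/7) = 3/14 each.
If it is behind door 3 (prior 1/4): the host opened door 3, so this case is ruled out; weight (1/4)·0 = 0.
The weights sum to 9/14.
So P(the car behind door 2 | the host opened door 3) = (3/14) / (9/14) = 1/3.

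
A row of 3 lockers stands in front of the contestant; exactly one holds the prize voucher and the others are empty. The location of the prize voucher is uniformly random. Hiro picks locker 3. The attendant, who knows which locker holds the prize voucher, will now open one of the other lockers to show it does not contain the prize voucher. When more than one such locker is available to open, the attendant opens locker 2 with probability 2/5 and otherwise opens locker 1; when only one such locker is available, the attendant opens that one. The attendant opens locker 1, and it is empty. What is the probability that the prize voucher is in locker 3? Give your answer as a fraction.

Condition on the true location of the prize voucher.
If it is in locker 1 (prior 1/3): the attendant opened locker 1, so this case is ruled out; weight (1/3)·0 = 0.
If it is in locker 2 (prior 1/3): only locker 1 is available, probability 1; weight (1/3)·1 = 1/3.
If it is in locker 3 (prior 1/3): locker 2 is available but not opened, probability 3/5; weight (1/3)·(3/5) = 1/5.
The weights sum to 8/15.
So P(the prize voucher in locker 3 | the attendant opened locker 1) = (1/5) / (8/15) = 3/8.

3/8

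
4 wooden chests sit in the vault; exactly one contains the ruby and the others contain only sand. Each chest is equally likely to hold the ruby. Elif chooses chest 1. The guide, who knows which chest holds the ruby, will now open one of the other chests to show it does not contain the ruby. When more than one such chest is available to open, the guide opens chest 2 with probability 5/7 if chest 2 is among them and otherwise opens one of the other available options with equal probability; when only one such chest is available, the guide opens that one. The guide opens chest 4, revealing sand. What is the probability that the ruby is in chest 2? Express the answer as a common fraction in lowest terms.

7/13

Condition on the true location of the ruby.
If it is in chest 1 (prior 1/4): chest 2 is available but not opened; chest 4 gets probability (1 − 5/7)/2 = 1/7; weight (1/4)·(1/7) = 1/28.
If it is in chest 2 (prior 1/4): chest 2 holds the prize so is unavailable; the guide chooses uniformly among the 2 others, probability 1/2; weight (1/4)·(1/2) = 1/8.
If it is in chest 3 (prior 1/4): chest 2 is available but not opened, probability 2/7; weight (1/4)·(2/7) = 1/14.
If it is in chest 4 (prior 1/4): the guide opened chest 4, so this case is ruled out; weight (1/4)·0 = 0.
The weights sum to 13/56.
So P(the ruby in chest 2 | the guide opened chest 4) = (1/8) / (13/56) = 7/13.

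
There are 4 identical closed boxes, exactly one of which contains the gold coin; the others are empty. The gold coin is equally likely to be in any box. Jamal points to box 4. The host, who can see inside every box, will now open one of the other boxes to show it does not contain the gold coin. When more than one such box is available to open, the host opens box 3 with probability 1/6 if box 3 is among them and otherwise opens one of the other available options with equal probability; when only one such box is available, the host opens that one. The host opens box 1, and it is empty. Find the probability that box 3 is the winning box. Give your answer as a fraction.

2/7

Apply Bayes' rule, conditioning on where the gold coin actually is.
If it is in box 1 (prior 1/4): the host opened box 1, so this case is ruled out; weight (1/4)·0 = 0.
If it is in box 2 (prior 1/4): box 3 is available but not opened, probability 5/6; weight (1/4)·(5/6) = 5/24.
If it is in box 3 (prior 1/4): box 3 holds the prize so is unavailable; the host chooses uniformly among the 2 others, probability 1/2; weight (1/4)·(1/2) = 1/8.
If it is in box 4 (prior 1/4): box 3 is available but not opened; box 1 gets probability (1 − 1/6)/2 = 5/12; weight (1/4)·(5/12) = 5/48.
The weights sum to 7/16.
So P(the gold coin in box 3 | the host opened box 1) = (1/8) / (7/16) = 2/7.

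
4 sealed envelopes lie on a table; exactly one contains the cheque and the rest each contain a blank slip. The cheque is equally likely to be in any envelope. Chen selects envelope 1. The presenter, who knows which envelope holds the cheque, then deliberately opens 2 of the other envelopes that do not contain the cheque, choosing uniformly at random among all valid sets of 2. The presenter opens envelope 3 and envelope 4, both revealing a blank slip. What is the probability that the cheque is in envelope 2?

Consider each possible location of the cheque in turn.
If it is in envelope 1 (prior 1/4): the presenter has 3 equally likely choices, so probability 1/3; weight (1/4)·(1/3) = 1/12.
If it is in envelope 2 (prior 1/4): the presenter has no choice, probability 1; weight (1/4)·1 = 1/4.
If it is in either of envelopes 3 and 4 (prior 1/4 each): that envelope was opened and seen not to hold the prize — ruled out; weight (1/4)·0 = 0 each.
The weights sum to 1/3.
So P(the cheque in envelope 2 | the presenter opened envelope 3 and envelope 4) = (1/4) / (1/3) = 3/4.

3/4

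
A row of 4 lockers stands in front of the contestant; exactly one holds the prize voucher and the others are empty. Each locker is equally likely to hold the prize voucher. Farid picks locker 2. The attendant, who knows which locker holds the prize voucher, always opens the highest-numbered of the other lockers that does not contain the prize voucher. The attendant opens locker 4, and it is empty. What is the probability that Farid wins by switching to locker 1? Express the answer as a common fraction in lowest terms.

Consider each possible location of the prize voucher in turn.
If it is in any of lockers 1, 2, and 3 (prior 1/4 each): locker 4 is the highest-numbered option available, probability 1; weight (1/4)·1 = 1/4 each.
If it is in locker 4 (prior 1/4): the attendant opened locker 4, so this case is ruled out; weight (1/4)·0 = 0.
The weights sum to 3/4.
So P(the prize voucher in locker 1 | the attendant opened locker 4) = (1/4) / (3/4) = 1/3.

1/3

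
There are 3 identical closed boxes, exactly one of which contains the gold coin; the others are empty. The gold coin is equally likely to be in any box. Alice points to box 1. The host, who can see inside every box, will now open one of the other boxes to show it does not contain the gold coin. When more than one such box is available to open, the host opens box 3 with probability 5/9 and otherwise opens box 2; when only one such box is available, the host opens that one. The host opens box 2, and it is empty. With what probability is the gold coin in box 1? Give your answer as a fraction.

Consider each possible location of the gold coin in turn.
If it is in box 1 (prior 1/3): box 3 is available but not opened, probability 4/9; weight (1/3)·(4/9) = 4/27.
If it is in box 2 (prior 1/3): the host opened box 2, so this case is ruled out; weight (1/3)·0 = 0.
If it is in box 3 (prior 1/3): only box 2 is available, probability 1; weight (1/3)·1 = 1/3.
The weights sum to 13/27.
So P(the gold coin in box 1 | the host opened box 2) = (4/27) / (13/27) = 4/13.

4/13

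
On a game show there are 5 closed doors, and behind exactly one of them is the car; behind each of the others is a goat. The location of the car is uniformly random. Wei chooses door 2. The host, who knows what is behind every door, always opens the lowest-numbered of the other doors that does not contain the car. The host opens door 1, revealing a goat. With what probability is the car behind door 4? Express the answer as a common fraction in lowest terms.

Consider each possible location of the car in turn.
If it is behind door 1 (prior 1/5): the host opened door 1, so this case is ruled out; weight (1/5)·0 = 0.
If it is behind any of doors 2, 3, 4, and 5 (prior 1/5 each): door 1 is the lowest-numbered option available, probability 1; weight (1/5)·1 = 1/5 each.
The weights sum to 4/5.
So P(the car behind door 4 | the host opened door 1) = (1/5) / (4/5) = 1/4.

1/4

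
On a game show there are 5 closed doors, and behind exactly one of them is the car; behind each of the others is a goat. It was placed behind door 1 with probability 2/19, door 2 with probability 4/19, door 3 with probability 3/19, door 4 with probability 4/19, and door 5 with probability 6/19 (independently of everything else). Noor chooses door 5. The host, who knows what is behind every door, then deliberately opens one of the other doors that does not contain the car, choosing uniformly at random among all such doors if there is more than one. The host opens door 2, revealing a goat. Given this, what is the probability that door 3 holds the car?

2/9

Condition on the true location of the car.
If it is behind door 1 (prior 2/19): the host has 3 equally likely choices, so probability 1/3; weight (2/19)·(1/3) = 2/57.
If it is behind door 2 (prior 4/19): the host opened door 2, so this case is ruled out; weight (4/19)·0 = 0.
If it is behind door 3 (prior 3/19): the host has 3 equally likely choices, so probability 1/3; weight (3/19)·(1/3) = 1/19.
If it is behind door 4 (prior 4/19): the host has 3 equally likely choices, so probability 1/3; weight (4/19)·(1/3) = 4/57.
If it is behind door 5 (prior 6/19): the host has 4 equally likely choices, so probability 1/4; weight (6/19)·(1/4) = 3/38.
The weights sum to 9/38.
So P(the car behind door 3 | the host opened door 2) = (1/19) / (9/38) = 2/9.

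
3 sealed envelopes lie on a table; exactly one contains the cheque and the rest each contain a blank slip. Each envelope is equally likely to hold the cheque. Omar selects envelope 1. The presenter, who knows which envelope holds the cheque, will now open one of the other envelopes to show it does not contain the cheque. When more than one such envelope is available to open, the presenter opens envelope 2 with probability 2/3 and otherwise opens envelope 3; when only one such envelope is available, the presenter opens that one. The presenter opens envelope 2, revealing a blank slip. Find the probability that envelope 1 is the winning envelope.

Condition on the true location of the cheque.
If it is in envelope 1 (prior 1/3): envelope 2 is available, opened with probability 2/3; weight (1/3)·(2/3) = 2/9.
If it is in envelope 2 (prior 1/3): the presenter opened envelope 2, so this case is ruled out; weight (1/3)·0 = 0.
If it is in envelope 3 (prior 1/3): only envelope 2 is available, probability 1; weight (1/3)·1 = 1/3.
The weights sum to 5/9.
So P(the cheque in envelope 1 | the presenter opened envelope 2) = (2/9) / (5/9) = 2/5.

2/5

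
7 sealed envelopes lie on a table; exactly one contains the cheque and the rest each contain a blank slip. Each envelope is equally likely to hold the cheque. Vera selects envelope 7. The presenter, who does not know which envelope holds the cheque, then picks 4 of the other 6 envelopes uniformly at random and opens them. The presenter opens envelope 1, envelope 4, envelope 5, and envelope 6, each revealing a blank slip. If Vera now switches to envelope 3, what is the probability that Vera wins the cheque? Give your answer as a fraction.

1/3

Because the presenter chose which envelopes to open without knowing where the cheque is, the choice is independent of the prize location. Learning that none of the 4 opened envelopes holds the cheque simply rules out those 4 locations and leaves the remaining 3 envelopes still equally likely by symmetry.
So P(the cheque in envelope 3) = 1/3.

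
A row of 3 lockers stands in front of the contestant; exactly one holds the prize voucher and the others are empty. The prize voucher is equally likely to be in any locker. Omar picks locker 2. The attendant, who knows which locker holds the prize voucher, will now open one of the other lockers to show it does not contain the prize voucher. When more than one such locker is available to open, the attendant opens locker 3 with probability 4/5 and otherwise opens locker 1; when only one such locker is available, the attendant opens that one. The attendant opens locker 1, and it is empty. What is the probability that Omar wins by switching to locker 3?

5/6

Apply Bayes' rule, conditioning on where the prize voucher actually is.
If it is in locker 1 (prior 1/3): the attendant opened locker 1, so this case is ruled out; weight (1/3)·0 = 0.
If it is in locker 2 (prior 1/3): locker 3 is available but not opened, probability 1/5; weight (1/3)·(1/5) = 1/15.
If it is in locker 3 (prior 1/3): only locker 1 is available, probability 1; weight (1/3)·1 = 1/3.
The weights sum to 2/5.
So P(the prize voucher in locker 3 | the attendant opened locker 1) = (1/3) / (2/5) = 5/6.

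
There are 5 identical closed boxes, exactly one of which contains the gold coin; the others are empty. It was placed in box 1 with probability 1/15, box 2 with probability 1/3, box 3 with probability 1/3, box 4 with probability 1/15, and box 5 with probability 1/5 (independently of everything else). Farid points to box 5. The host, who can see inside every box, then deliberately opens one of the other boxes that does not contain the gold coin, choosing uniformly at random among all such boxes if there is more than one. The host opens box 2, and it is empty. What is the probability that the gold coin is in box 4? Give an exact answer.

4/37

Apply Bayes' rule, conditioning on where the gold coin actually is.
If it is in either of boxes 1 and 4 (prior 1/15 each): the host has 3 equally likely choices, so probability 1/3; weight (1/15)·(1/3) = 1/45 each.
If it is in box 2 (prior 1/3): the host opened box 2, so this case is ruled out; weight (1/3)·0 = 0.
If it is in box 3 (prior 1/3): the host has 3 equally likely choices, so probability 1/3; weight (1/3)·(1/3) = 1/9.
If it is in box 5 (prior 1/5): the host has 4 equally likely choices, so probability 1/4; weight (1/5)·(1/4) = 1/20.
The weights sum to 37/180.
So P(the gold coin in box 4 | the host opened box 2) = (1/45) / (37/180) = 4/37.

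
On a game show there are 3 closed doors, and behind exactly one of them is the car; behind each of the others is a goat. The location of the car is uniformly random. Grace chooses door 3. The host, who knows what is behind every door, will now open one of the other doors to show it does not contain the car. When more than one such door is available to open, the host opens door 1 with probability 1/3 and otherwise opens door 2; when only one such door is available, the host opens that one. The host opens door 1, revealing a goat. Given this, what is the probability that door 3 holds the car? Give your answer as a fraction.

1/4

Condition on the true location of the car.
If it is behind door 1 (prior 1/3): the host opened door 1, so this case is ruled out; weight (1/3)·0 = 0.
If it is behind door 2 (prior 1/3): only door 1 is available, probability 1; weight (1/3)·1 = 1/3.
If it is behind door 3 (prior 1/3): door 1 is available, opened with probability 1/3; weight (1/3)·(1/3) = 1/9.
The weights sum to 4/9.
So P(the car behind door 3 | the host opened door 1) = (1/9) / (4/9) = 1/4.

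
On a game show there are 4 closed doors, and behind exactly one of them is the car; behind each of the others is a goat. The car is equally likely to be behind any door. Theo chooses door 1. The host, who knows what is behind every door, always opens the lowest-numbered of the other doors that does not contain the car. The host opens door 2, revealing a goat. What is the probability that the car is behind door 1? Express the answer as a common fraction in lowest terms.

1/3

Consider each possible location of the car in turn.
If it is behind any of doors 1, 3, and 4 (prior 1/4 each): door 2 is the lowest-numbered option available, probability 1; weight (1/4)·1 = 1/4 each.
If it is behind door 2 (prior 1/4): the host opened door 2, so this case is ruled out; weight (1/4)·0 = 0.
The weights sum to 3/4.
So P(the car behind door 1 | the host opened door 2) = (1/4) / (3/4) = 1/3.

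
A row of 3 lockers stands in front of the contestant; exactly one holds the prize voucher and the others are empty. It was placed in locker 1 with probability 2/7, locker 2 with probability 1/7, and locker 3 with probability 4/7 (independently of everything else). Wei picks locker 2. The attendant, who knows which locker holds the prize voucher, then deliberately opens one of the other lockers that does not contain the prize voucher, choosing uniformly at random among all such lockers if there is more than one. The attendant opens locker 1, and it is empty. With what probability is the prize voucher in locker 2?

Apply Bayes' rule, conditioning on where the prize voucher actually is.
If it is in locker 1 (prior 2/7): the attendant opened locker 1, so this case is ruled out; weight (2/7)·0 = 0.
If it is in locker 2 (prior 1/7): the attendant has 2 equally likely choices, so probability 1/2; weight (1/7)·(1/2) = 1/14.
If it is in locker 3 (prior 4/7): the attendant has no choice, probability 1; weight (4/7)·1 = 4/7.
The weights sum to 9/14.
So P(the prize voucher in locker 2 | the attendant opened locker 1) = (1/14) / (9/14) = 1/9.

1/9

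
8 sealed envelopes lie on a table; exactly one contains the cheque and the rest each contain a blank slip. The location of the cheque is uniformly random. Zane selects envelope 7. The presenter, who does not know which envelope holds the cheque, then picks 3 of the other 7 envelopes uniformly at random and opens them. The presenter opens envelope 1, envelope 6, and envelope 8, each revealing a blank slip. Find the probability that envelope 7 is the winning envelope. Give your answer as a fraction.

1/5

Consider each possible location of the cheque in turn.
If it is in any of envelopes 1, 6, and 8 (prior 1/8 each): that envelope was opened and seen not to hold the prize — ruled out; weight (1/8)·0 = 0 each.
If it is in any of envelopes 2, 3, 4, 5, and 7 (prior 1/8 each): the presenter picks exactly this set with probability 1/35 regardless, and none is the prize; weight (1/8)·(1/35) = 1/280 each.
The weights sum to 1/56.
So P(the cheque in envelope 7 | the presenter opened envelope 1, envelope 6, and envelope 8) = (1/280) / (1/56) = 1/5.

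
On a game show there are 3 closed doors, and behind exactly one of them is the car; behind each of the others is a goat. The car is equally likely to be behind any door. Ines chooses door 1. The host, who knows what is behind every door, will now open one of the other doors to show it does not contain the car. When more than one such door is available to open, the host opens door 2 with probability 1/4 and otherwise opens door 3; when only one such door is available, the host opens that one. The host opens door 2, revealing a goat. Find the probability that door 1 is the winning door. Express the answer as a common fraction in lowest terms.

Apply Bayes' rule, conditioning on where the car actually is.
If it is behind door 1 (prior 1/3): door 2 is available, opened with probability 1/4; weight (1/3)·(1/4) = 1/12.
If it is behind door 2 (prior 1/3): the host opened door 2, so this case is ruled out; weight (1/3)·0 = 0.
If it is behind door 3 (prior 1/3): only door 2 is available, probability 1; weight (1/3)·1 = 1/3.
The weights sum to 5/12.
So P(the car behind door 1 | the host opened door 2) = (1/12) / (5/12) = 1/5.

1/5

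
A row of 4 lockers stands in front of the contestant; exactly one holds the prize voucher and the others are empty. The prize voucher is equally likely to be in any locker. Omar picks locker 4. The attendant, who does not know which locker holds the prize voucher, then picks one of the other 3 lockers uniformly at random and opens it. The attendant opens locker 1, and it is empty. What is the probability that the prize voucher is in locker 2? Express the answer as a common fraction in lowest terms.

1/3

Condition on the true location of the prize voucher.
If it is in locker 1 (prior 1/4): the attendant opened locker 1, so this case is ruled out; weight (1/4)·0 = 0.
If it is in any of lockers 2, 3, and 4 (prior 1/4 each): the attendant picks locker 1 with probability 1/3 regardless, and it is not the prize; weight (1/4)·(1/3) = 1/12 each.
The weights sum to 1/4.
So P(the prize voucher in locker 2 | the attendant opened locker 1) = (1/12) / (1/4) = 1/3.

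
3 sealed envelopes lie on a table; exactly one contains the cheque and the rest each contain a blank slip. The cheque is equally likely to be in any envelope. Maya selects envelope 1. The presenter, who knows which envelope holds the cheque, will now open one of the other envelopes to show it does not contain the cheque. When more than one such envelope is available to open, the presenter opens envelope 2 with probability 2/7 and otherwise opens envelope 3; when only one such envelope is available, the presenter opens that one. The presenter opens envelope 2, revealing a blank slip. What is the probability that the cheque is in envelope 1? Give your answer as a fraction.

2/9

Condition on the true location of the cheque.
If it is in envelope 1 (prior 1/3): envelope 2 is available, opened with probability 2/7; weight (1/3)·(2/7) = 2/21.
If it is in envelope 2 (prior 1/3): the presenter opened envelope 2, so this case is ruled out; weight (1/3)·0 = 0.
If it is in envelope 3 (prior 1/3): only envelope 2 is available, probability 1; weight (1/3)·1 = 1/3.
The weights sum to 3/7.
So P(the cheque in envelope 1 | the presenter opened envelope 2) = (2/21) / (3/7) = 2/9.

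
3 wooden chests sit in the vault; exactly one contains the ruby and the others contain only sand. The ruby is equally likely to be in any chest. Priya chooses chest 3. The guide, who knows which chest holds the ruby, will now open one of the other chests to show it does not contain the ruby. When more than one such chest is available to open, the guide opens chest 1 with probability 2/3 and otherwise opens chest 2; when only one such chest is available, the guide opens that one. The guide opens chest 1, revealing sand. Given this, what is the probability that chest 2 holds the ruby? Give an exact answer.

Apply Bayes' rule, conditioning on where the ruby actually is.
If it is in chest 1 (prior 1/3): the guide opened chest 1, so this case is ruled out; weight (1/3)·0 = 0.
If it is in chest 2 (prior 1/3): only chest 1 is available, probability 1; weight (1/3)·1 = 1/3.
If it is in chest 3 (prior 1/3): chest 1 is available, opened with probability 2/3; weight (1/3)·(2/3) = 2/9.
The weights sum to 5/9.
So P(the ruby in chest 2 | the guide opened chest 1) = (1/3) / (5/9) = 3/5.

3/5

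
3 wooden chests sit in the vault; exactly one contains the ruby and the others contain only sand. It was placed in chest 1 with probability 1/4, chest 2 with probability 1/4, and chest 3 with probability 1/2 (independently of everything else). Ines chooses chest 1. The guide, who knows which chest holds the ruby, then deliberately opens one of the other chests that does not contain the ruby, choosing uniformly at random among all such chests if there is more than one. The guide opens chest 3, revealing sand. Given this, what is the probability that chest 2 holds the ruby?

2/3

Apply Bayes' rule, conditioning on where the ruby actually is.
If it is in chest 1 (prior 1/4): the guide has 2 equally likely choices, so probability 1/2; weight (1/4)·(1/2) = 1/8.
If it is in chest 2 (prior 1/4): the guide has no choice, probability 1; weight (1/4)·1 = 1/4.
If it is in chest 3 (prior 1/2): the guide opened chest 3, so this case is ruled out; weight (1/2)·0 = 0.
The weights sum to 3/8.
So P(the ruby in chest 2 | the guide opened chest 3) = (1/4) / (3/8) = 2/3.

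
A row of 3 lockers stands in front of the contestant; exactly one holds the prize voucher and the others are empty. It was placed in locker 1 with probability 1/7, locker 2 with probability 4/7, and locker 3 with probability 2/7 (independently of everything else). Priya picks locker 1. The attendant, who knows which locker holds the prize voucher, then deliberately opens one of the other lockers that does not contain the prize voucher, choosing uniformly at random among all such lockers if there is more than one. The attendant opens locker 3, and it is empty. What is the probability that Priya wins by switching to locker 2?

8/9

Apply Bayes' rule, conditioning on where the prize voucher actually is.
If it is in locker 1 (prior 1/7): the attendant has 2 equally likely choices, so probability 1/2; weight (1/7)·(1/2) = 1/14.
If it is in locker 2 (prior 4/7): the attendant has no choice, probability 1; weight (4/7)·1 = 4/7.
If it is in locker 3 (prior 2/7): the attendant opened locker 3, so this case is ruled out; weight (2/7)·0 = 0.
The weights sum to 9/14.
So P(the prize voucher in locker 2 | the attendant opened locker 3) = (4/7) / (9/14) = 8/9.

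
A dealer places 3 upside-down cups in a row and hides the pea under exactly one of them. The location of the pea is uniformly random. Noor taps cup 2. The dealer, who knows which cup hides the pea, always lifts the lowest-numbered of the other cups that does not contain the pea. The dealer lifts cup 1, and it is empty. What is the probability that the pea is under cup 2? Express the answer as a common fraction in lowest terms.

Apply Bayes' rule, conditioning on where the pea actually is.
If it is under cup 1 (prior 1/3): the dealer opened cup 1, so this case is ruled out; weight (1/3)·0 = 0.
If it is under either of cups 2 and 3 (prior 1/3 each): cup 1 is the lowest-numbered option available, probability 1; weight (1/3)·1 = 1/3 each.
The weights sum to 2/3.
So P(the pea under cup 2 | the dealer opened cup 1) = (1/3) / (2/3) = 1/2.

1/2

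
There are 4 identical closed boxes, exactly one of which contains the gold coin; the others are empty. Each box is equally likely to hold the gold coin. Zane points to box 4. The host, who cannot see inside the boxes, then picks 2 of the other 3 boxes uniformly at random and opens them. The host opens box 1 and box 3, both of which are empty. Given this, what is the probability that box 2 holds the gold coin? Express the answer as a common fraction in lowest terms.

1/2

Because the host chose which boxes to open without knowing where the gold coin is, the choice is independent of the prize location. Learning that none of the 2 opened boxes holds the gold coin simply rules out those 2 locations and leaves the remaining 2 boxes still equally likely by symmetry.
So P(the gold coin in box 2) = 1/2.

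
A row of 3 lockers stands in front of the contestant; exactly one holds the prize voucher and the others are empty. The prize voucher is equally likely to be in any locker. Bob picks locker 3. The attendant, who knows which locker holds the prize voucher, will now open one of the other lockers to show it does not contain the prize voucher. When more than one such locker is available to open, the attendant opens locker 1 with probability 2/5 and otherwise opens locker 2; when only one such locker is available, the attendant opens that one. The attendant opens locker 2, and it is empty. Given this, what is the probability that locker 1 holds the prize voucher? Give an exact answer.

5/8

Consider each possible location of the prize voucher in turn.
If it is in locker 1 (prior 1/3): only locker 2 is available, probability 1; weight (1/3)·1 = 1/3.
If it is in locker 2 (prior 1/3): the attendant opened locker 2, so this case is ruled out; weight (1/3)·0 = 0.
If it is in locker 3 (prior 1/3): locker 1 is available but not opened, probability 3/5; weight (1/3)·(3/5) = 1/5.
The weights sum to 8/15.
So P(the prize voucher in locker 1 | the attendant opened locker 2) = (1/3) / (8/15) = 5/8.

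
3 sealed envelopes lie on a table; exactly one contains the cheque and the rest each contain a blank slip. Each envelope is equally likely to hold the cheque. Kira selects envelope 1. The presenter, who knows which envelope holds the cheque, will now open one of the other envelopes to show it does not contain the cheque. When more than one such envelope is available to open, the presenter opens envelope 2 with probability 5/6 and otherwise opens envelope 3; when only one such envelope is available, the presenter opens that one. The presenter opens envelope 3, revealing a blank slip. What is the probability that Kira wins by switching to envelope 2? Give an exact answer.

6/7

Condition on the true location of the cheque.
If it is in envelope 1 (prior 1/3): envelope 2 is available but not opened, probability 1/6; weight (1/3)·(1/6) = 1/18.
If it is in envelope 2 (prior 1/3): only envelope 3 is available, probability 1; weight (1/3)·1 = 1/3.
If it is in envelope 3 (prior 1/3): the presenter opened envelope 3, so this case is ruled out; weight (1/3)·0 = 0.
The weights sum to 7/18.
So P(the cheque in envelope 2 | the presenter opened envelope 3) = (1/3) / (7/18) = 6/7.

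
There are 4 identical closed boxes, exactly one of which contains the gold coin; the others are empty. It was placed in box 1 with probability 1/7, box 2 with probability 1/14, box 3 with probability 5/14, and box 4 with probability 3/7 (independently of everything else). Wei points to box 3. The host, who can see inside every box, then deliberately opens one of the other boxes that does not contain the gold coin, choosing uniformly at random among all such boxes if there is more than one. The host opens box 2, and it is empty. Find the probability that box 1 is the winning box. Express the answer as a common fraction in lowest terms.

Consider each possible location of the gold coin in turn.
If it is in box 1 (prior 1/7): the host has 2 equally likely choices, so probability 1/2; weight (1/7)·(1/2) = 1/14.
If it is in box 2 (prior 1/14): the host opened box 2, so this case is ruled out; weight (1/14)·0 = 0.
If it is in box 3 (prior 5/14): the host has 3 equally likely choices, so probability 1/3; weight (5/14)·(1/3) = 5/42.
If it is in box 4 (prior 3/7): the host has 2 equally likely choices, so probability 1/2; weight (3/7)·(1/2) = 3/14.
The weights sum to 17/42.
So P(the gold coin in box 1 | the host opened box 2) = (1/14) / (17/42) = 3/17.

3/17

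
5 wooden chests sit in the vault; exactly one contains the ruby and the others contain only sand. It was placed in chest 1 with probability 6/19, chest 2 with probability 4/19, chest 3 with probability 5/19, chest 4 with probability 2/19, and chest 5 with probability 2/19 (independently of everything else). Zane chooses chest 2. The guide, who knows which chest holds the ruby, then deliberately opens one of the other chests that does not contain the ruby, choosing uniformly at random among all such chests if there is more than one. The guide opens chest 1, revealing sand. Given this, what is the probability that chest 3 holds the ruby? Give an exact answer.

Condition on the true location of the ruby.
If it is in chest 1 (prior 6/19): the guide opened chest 1, so this case is ruled out; weight (6/19)·0 = 0.
If it is in chest 2 (prior 4/19): the guide has 4 equally likely choices, so probability 1/4; weight (4/19)·(1/4) = 1/19.
If it is in chest 3 (prior 5/19): the guide has 3 equally likely choices, so probability 1/3; weight (5/19)·(1/3) = 5/57.
If it is in either of chests 4 and 5 (prior 2/19 each): the guide has 3 equally likely choices, so probability 1/3; weight (2/19)·(1/3) = 2/57 each.
The weights sum to 4/19.
So P(the ruby in chest 3 | the guide opened chest 1) = (5/57) / (4/19) = 5/12.

5/12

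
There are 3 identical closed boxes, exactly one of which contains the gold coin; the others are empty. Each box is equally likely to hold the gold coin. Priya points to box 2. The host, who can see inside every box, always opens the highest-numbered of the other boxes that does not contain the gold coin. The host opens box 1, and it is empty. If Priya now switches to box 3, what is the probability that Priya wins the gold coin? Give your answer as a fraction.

Condition on the true location of the gold coin.
If it is in box 1 (prior 1/3): the host opened box 1, so this case is ruled out; weight (1/3)·0 = 0.
If it is in box 2 (prior 1/3): the host would have opened box 3 instead, probability 0; weight (1/3)·0 = 0.
If it is in box 3 (prior 1/3): box 1 is the highest-numbered option available, probability 1; weight (1/3)·1 = 1/3.
The weights sum to 1/3.
So P(the gold coin in box 3 | the host opened box 1) = (1/3) / (1/3) = 1.

1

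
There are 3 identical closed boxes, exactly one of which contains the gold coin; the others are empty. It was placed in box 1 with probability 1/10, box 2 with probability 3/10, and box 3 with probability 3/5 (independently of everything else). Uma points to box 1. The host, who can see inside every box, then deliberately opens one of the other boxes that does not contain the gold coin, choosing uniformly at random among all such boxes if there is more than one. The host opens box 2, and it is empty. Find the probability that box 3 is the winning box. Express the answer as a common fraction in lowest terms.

Consider each possible location of the gold coin in turn.
If it is in box 1 (prior 1/10): the host has 2 equally likely choices, so probability 1/2; weight (1/10)·(1/2) = 1/20.
If it is in box 2 (prior 3/10): the host opened box 2, so this case is ruled out; weight (3/10)·0 = 0.
If it is in box 3 (prior 3/5): the host has no choice, probability 1; weight (3/5)·1 = 3/5.
The weights sum to 13/20.
So P(the gold coin in box 3 | the host opened box 2) = (3/5) / (13/20) = 12/13.

12/13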